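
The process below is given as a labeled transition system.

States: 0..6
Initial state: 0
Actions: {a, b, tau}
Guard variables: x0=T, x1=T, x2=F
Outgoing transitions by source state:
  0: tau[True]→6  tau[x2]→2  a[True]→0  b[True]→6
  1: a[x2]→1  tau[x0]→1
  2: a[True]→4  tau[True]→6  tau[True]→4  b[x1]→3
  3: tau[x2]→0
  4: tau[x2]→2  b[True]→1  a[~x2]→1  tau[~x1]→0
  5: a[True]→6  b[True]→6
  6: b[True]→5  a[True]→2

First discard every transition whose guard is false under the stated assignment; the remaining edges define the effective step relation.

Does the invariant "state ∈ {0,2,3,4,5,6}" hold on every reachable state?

Answer: INVARIANT VIOLATED at state 1

Trace:
Inv-set: {0,2,3,4,5,6}
Reachable = {0,1,2,3,4,5,6}
  0: safe
  1: outside
  2: safe
  3: safe
  4: safe
  5: safe
  6: safe
counterexample path to 1: tau·a·a·b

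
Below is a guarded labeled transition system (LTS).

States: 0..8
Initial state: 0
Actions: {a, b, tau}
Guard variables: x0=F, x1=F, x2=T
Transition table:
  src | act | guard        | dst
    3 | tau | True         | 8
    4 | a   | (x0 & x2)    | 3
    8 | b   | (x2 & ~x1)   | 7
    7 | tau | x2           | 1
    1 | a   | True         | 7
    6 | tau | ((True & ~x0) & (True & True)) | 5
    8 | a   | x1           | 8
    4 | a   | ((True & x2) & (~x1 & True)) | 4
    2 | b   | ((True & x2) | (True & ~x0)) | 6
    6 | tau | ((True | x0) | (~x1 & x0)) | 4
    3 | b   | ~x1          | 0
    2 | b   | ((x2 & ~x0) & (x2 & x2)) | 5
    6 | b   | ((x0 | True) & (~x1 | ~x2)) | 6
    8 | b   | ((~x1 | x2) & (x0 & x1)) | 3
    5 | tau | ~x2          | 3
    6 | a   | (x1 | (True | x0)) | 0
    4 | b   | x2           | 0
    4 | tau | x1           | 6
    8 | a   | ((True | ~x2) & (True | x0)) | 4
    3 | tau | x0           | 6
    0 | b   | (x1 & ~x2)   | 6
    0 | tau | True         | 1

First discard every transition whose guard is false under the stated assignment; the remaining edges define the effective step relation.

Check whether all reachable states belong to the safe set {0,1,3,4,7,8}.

Allowed set {0,1,3,4,7,8}
Reachable = {0,1,7}
  0: ✓
  1: ✓
  7: ✓

Answer: INVARIANT HOLDS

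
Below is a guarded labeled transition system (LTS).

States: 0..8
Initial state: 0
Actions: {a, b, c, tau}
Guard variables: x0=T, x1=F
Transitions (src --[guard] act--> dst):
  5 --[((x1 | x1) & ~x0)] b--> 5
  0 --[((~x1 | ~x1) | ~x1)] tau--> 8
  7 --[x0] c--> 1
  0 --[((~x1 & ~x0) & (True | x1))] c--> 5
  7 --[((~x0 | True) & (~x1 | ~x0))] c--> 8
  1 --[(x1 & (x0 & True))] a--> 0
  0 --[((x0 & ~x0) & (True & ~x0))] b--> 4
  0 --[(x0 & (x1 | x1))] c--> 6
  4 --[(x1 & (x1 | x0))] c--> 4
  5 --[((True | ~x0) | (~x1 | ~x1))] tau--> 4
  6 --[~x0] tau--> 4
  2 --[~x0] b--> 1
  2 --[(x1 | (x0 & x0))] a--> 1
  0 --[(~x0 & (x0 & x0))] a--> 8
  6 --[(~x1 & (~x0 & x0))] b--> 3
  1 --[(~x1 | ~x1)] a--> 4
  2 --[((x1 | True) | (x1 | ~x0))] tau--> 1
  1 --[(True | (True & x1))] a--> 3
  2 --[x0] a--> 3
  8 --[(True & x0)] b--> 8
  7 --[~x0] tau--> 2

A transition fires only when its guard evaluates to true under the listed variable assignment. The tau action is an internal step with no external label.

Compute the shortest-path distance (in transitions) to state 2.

BFS to 2:
  Layer 0: {0}
  Layer 1: {8}
2 never appears.

Answer: UNREACHABLE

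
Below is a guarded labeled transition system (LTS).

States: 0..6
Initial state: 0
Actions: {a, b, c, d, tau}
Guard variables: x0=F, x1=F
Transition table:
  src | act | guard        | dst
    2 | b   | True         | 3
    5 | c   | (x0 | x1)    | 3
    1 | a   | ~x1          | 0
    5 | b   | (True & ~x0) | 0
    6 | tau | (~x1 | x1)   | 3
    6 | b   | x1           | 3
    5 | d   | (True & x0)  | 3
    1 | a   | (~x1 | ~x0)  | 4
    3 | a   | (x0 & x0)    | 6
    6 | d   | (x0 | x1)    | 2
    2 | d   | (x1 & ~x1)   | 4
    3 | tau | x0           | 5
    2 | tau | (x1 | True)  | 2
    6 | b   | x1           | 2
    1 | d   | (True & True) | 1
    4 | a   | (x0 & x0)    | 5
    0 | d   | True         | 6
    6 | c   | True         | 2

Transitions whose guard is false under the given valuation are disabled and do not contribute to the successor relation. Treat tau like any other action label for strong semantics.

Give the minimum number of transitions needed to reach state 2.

Answer: 2

Trace:
BFS to 2:
  L0 = {0}
  L1 = {6}
  L2 = {2,3}
depth(2)=2, e.g. d·c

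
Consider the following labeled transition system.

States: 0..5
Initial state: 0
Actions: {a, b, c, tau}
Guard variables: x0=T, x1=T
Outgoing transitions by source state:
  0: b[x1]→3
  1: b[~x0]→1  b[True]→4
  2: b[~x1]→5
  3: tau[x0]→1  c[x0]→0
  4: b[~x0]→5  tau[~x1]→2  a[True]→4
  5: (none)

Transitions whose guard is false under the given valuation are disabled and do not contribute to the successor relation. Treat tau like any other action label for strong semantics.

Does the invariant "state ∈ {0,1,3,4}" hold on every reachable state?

Safe = {0,1,3,4}
Reach set: {0,1,3,4}
  0: safe
  1: safe
  3: safe
  4: safe

Answer: INVARIANT HOLDS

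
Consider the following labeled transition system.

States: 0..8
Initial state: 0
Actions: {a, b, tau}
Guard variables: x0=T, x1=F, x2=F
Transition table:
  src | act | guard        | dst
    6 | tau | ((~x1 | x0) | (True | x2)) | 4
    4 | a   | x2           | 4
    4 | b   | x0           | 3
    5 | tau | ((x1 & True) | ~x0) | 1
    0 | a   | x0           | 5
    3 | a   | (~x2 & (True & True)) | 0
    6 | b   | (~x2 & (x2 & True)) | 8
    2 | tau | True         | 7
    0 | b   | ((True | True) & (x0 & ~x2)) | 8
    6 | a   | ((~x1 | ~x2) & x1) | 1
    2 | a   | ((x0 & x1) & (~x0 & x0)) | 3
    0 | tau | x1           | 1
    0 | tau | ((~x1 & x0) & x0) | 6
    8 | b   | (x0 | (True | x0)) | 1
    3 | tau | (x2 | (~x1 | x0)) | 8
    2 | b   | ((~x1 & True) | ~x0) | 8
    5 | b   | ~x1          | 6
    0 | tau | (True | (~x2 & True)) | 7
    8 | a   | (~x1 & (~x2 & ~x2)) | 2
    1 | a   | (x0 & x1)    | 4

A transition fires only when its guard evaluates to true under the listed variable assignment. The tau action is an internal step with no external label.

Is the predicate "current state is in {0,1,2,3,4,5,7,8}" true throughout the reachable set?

Answer: INVARIANT VIOLATED at state 6

Trace:
Safe = {0,1,2,3,4,5,7,8}
Reach set: {0,1,2,3,4,5,6,7,8}
  0: ok
  1: ok
  2: ok
  3: ok
  4: ok
  5: ok
  6: ✗ unsafe
  7: ok
  8: ok
witness against invariant: tau → 6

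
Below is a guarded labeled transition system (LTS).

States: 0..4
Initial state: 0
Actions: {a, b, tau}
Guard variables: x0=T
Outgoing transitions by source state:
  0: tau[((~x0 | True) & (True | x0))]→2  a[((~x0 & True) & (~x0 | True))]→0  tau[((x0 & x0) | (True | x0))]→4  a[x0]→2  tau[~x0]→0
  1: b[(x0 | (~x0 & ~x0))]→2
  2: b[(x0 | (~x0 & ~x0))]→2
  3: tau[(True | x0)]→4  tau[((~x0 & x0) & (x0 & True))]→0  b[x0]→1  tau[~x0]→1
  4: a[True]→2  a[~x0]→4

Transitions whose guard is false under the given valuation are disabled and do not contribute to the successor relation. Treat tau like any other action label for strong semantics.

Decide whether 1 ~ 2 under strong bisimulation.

Answer: BISIMILAR

Working:
Bisimulation quotient by refinement:
  round 0: {{0,1,2,3,4}}
  round 1: {{0},{1,2},{3},{4}}
stable after 2 split(s): 4 block(s)
1∈{1,2}, 2∈{1,2}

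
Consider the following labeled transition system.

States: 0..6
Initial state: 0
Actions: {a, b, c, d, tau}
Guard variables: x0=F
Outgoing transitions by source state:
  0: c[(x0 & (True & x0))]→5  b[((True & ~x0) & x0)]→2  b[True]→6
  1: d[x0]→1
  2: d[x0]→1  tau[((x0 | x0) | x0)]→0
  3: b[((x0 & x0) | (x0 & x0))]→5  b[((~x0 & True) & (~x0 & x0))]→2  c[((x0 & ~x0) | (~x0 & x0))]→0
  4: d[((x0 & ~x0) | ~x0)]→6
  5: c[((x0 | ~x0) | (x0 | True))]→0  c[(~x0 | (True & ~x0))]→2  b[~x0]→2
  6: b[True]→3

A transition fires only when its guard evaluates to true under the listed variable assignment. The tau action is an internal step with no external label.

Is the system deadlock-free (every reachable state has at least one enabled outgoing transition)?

Reachable = {0,3,6}
  0: b→6  [1 out]
  3: ∅  [STUCK]
  6: b→3  [1 out]
trace reaching 3: b·b

Answer: DEADLOCK at state 3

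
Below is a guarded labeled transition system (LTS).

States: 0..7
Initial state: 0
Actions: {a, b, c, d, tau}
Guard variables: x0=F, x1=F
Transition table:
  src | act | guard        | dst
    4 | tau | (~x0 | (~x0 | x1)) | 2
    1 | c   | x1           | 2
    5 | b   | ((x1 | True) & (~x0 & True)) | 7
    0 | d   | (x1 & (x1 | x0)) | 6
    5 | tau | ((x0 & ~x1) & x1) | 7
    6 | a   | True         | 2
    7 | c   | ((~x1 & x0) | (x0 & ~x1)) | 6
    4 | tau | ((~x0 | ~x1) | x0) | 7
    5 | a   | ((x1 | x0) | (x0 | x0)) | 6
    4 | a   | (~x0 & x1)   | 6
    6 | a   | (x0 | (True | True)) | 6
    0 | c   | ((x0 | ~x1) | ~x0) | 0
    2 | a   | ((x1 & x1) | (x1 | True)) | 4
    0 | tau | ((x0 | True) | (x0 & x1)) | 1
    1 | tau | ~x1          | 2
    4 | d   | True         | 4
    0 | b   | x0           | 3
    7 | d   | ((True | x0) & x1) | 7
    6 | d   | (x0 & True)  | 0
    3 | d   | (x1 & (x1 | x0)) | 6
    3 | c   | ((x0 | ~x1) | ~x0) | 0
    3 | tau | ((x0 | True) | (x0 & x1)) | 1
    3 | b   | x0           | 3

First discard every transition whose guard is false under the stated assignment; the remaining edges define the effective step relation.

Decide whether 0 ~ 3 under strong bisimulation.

Answer: BISIMILAR

Analysis:
Refine partition for ~:
  π0 = {{0,1,2,3,4,5,6,7}}
  π1 = {{0,3},{1},{2,6},{4},{5},{7}}
  π2 = {{0,3},{1},{2},{4},{5},{6},{7}}
7 equivalence class(es) (converged in 3)
0∈{0,3}, 3∈{0,3}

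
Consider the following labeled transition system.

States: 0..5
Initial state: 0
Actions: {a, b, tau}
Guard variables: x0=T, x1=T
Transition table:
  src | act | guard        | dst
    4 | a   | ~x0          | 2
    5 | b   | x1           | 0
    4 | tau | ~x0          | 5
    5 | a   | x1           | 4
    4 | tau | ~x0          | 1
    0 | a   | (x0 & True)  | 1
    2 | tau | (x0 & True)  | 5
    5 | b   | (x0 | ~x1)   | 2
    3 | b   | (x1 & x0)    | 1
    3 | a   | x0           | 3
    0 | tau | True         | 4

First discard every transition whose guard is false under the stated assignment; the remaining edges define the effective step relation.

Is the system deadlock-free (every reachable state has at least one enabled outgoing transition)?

Answer: DEADLOCK at state 1

Trace:
Reachable = {0,1,4}
  0: a→1  tau→4  [2 out]
  1: ∅  [deadlock]
  4: ∅  [deadlock]
Path to 1: a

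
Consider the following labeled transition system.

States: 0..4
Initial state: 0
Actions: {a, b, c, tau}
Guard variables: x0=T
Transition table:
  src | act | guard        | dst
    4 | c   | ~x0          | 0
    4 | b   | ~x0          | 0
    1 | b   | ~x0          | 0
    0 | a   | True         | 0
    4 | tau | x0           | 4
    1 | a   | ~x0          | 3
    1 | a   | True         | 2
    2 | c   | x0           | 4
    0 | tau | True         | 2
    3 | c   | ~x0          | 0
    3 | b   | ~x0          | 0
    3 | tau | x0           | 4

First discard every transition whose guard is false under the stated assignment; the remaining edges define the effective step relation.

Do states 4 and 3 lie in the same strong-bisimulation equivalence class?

Answer: BISIMILAR

Analysis:
Compute ~ classes (split until stable):
  round 0: {{0,1,2,3,4}}
  round 1: {{0},{1},{2},{3,4}}
stable after 2 split(s): 4 block(s)
class of 4: {3,4}; class of 3: {3,4}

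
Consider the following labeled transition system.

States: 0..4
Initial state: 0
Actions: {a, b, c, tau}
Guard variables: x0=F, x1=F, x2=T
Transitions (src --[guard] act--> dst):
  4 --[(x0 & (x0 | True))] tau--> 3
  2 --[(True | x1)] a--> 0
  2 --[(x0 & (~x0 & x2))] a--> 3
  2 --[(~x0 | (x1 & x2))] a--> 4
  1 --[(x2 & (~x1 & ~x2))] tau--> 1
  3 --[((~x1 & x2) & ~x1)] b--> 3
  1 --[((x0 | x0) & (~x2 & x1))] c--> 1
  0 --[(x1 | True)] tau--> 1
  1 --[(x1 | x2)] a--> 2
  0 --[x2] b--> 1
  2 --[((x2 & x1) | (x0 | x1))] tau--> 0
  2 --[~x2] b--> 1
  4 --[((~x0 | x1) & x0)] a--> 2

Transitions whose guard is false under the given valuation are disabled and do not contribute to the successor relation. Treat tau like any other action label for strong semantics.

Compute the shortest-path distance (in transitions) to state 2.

BFS to 2:
  Layer 0: {0}
  Layer 1: {1}
  Layer 2: {2}
depth(2)=2, e.g. b·a

Answer: 2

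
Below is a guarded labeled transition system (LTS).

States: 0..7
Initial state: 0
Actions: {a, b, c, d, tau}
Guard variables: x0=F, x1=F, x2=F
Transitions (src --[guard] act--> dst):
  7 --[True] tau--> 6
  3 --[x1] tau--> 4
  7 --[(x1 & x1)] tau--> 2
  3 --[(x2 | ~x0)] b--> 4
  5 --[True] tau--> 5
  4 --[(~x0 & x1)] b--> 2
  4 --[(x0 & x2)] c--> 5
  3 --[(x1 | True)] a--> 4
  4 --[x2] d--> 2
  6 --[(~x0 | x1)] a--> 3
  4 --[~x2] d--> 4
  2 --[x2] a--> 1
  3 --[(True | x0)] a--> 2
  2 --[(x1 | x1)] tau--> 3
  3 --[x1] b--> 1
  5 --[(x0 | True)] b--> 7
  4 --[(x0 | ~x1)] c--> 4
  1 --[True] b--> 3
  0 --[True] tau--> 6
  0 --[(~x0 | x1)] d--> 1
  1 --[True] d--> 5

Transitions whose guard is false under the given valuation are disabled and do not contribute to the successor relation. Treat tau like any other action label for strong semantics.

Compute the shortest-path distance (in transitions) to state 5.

Answer: 2

Working:
BFS to 5:
  depth 0: {0}
  depth 1: {1,6}
  depth 2: {3,5}
5 enters at depth 2; path d·d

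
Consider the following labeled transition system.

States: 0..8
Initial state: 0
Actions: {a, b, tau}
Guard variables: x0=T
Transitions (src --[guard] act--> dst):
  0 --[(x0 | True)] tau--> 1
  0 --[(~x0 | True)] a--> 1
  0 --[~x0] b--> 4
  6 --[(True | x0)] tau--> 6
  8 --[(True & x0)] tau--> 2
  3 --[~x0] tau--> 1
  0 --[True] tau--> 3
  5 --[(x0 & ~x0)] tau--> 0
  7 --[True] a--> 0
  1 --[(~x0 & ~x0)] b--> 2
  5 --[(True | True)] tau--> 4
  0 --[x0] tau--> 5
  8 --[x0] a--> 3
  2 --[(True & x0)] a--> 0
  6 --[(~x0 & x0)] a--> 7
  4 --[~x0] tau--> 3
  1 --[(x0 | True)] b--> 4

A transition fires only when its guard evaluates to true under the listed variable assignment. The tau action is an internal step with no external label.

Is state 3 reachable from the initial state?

11 transition(s) survive guard evaluation.
depth 0: {0}
depth 1: {1,3,5}  cumulative {0,1,3,5}
depth 2: {4}  cumulative {0,1,3,4,5}
Reachable = {0,1,3,4,5}
Path to 3: tau

Answer: REACHABLE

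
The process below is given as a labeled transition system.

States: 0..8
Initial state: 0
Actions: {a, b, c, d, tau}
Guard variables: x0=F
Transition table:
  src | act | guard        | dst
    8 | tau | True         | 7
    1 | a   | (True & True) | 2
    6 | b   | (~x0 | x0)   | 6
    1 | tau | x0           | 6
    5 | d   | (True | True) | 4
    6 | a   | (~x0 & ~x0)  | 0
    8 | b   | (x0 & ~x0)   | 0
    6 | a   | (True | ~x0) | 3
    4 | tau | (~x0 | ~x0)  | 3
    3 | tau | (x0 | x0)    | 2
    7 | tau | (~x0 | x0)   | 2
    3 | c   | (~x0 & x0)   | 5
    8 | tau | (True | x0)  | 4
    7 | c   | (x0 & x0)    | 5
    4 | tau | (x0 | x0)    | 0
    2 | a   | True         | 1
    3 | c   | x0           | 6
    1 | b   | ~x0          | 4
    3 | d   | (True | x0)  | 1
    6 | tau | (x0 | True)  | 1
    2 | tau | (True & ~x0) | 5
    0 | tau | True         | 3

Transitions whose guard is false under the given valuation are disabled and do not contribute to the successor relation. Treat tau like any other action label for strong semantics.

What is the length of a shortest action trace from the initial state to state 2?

Breadth-first toward 2:
  L0 = {0}
  L1 = {3}
  L2 = {1}
  L3 = {2,4}
first hit 2 at d=3 via tau·d·a

Answer: 3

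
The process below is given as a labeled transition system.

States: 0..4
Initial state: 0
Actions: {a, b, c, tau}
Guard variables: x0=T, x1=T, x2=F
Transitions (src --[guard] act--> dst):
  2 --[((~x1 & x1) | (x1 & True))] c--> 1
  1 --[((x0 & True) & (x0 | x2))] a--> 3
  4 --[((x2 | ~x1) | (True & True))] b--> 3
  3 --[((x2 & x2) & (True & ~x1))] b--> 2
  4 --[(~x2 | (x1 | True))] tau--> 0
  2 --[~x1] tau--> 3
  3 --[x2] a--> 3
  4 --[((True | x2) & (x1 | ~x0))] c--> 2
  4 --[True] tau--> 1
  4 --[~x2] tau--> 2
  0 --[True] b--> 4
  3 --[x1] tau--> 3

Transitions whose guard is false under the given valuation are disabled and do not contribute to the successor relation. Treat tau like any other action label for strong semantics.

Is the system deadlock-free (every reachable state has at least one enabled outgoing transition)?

Answer: DEADLOCK-FREE

Trace:
Reachable = {0,1,2,3,4}
  0: b→4  [deg 1]
  1: a→3  [deg 1]
  2: c→1  [deg 1]
  3: tau→3  [deg 1]
  4: b→3  c→2  tau→0  tau→1  tau→2  [deg 5]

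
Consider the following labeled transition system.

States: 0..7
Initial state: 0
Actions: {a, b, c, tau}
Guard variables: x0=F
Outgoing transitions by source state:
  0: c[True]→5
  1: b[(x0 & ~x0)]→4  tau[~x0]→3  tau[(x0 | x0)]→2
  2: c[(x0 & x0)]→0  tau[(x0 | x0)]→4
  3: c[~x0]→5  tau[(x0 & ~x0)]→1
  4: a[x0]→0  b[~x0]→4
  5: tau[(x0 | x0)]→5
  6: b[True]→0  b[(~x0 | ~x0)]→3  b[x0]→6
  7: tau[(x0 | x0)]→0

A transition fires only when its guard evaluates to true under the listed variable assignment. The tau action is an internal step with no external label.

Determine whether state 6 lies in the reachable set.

Answer: UNREACHABLE

Analysis:
After dropping false guards: 6 live edges.
depth 0: {0}
depth 1: {5}  cumulative {0,5}
Reachable = {0,5}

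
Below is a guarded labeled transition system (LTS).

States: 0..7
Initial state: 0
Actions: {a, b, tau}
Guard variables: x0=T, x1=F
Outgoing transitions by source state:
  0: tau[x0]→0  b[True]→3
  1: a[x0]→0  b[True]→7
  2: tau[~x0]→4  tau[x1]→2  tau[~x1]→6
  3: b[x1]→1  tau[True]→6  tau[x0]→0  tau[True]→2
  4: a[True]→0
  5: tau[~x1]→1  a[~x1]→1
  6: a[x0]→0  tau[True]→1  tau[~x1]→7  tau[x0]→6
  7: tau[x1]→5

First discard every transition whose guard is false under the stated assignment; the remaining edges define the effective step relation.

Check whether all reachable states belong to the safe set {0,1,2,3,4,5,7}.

Answer: INVARIANT VIOLATED at state 6

Working:
Safe = {0,1,2,3,4,5,7}
Reachable = {0,1,2,3,6,7}
  0: safe
  1: safe
  2: safe
  3: safe
  6: outside
  7: safe
counterexample path to 6: b·tau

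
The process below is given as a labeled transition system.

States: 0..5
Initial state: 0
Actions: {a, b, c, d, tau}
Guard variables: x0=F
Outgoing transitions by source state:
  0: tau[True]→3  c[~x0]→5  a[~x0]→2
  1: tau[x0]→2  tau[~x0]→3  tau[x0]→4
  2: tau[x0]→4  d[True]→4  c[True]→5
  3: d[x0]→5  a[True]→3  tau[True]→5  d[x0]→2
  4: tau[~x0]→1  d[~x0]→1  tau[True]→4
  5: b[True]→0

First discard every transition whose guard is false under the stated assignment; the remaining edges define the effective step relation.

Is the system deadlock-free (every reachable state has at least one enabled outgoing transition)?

Answer: DEADLOCK-FREE

Working:
R = {0,1,2,3,4,5}
  0: a→2  c→5  tau→3  [3 out]
  1: tau→3  [1 out]
  2: c→5  d→4  [2 out]
  3: a→3  tau→5  [2 out]
  4: d→1  tau→1  tau→4  [3 out]
  5: b→0  [1 out]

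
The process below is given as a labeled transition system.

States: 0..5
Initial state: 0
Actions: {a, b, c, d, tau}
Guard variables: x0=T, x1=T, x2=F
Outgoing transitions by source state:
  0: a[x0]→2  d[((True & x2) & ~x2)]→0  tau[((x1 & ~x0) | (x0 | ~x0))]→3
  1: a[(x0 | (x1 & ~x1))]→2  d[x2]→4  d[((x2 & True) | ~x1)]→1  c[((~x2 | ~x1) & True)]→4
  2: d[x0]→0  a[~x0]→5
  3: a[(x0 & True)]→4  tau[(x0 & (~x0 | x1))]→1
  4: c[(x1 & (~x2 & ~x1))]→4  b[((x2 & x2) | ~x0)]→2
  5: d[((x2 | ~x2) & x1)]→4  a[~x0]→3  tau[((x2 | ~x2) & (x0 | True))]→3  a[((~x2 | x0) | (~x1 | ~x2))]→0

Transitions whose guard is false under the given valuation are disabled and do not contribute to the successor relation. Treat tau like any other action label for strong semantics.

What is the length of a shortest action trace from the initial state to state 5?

Answer: UNREACHABLE

Trace:
Breadth-first toward 5:
  depth 0: {0}
  depth 1: {2,3}
  depth 2: {1,4}
5 never appears.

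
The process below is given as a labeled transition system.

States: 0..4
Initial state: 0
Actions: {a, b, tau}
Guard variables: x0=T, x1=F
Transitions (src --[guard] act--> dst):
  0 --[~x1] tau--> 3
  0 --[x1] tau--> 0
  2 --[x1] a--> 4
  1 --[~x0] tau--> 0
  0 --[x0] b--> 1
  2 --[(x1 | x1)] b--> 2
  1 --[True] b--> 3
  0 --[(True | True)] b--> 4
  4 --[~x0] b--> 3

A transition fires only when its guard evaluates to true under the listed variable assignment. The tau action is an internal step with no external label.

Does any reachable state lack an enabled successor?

Answer: DEADLOCK at state 3

Working:
Reachable = {0,1,3,4}
  0: b→1  b→4  tau→3  [3 out]
  1: b→3  [1 out]
  3: ∅  [STUCK]
  4: ∅  [STUCK]
Path to 3: tau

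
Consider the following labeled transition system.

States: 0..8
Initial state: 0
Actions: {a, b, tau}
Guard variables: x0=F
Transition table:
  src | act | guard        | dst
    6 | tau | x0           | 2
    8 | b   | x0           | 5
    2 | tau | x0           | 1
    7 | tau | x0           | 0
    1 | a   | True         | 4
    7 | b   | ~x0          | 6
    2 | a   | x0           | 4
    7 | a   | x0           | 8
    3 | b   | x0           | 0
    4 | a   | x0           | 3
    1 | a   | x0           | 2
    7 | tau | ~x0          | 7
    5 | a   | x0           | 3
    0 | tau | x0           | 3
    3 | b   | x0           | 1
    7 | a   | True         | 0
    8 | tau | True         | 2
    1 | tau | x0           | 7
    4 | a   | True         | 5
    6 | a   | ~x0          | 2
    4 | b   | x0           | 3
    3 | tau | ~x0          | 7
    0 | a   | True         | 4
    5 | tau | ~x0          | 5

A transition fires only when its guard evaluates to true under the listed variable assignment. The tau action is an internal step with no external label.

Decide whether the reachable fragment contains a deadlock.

Reachable = {0,4,5}
  0: a→4  [deg 1]
  4: a→5  [deg 1]
  5: tau→5  [deg 1]

Answer: DEADLOCK-FREE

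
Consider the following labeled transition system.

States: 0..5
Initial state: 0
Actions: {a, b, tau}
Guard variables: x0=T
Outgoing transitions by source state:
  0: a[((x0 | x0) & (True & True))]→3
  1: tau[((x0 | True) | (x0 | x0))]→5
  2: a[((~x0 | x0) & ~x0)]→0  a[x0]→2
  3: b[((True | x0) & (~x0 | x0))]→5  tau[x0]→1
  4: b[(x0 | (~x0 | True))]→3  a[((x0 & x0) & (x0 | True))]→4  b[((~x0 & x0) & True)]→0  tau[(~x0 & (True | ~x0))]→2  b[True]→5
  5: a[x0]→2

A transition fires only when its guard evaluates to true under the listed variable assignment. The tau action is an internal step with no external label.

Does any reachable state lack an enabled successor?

Reach set: {0,1,2,3,5}
  0: a→3  [1 out]
  1: tau→5  [1 out]
  2: a→2  [1 out]
  3: b→5  tau→1  [2 out]
  5: a→2  [1 out]

Answer: DEADLOCK-FREE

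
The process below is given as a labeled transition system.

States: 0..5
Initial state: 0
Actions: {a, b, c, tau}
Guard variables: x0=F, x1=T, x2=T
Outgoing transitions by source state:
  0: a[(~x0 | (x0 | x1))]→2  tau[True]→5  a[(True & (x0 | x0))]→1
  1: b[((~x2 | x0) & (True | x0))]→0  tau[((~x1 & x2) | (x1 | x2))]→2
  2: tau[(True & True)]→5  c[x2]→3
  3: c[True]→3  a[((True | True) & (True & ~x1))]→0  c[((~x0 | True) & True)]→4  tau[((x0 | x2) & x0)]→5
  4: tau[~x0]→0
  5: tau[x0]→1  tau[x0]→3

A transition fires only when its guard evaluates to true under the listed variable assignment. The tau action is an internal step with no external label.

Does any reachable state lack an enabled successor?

Reach set: {0,2,3,4,5}
  0: a→2  tau→5  [2 out]
  2: c→3  tau→5  [2 out]
  3: c→3  c→4  [2 out]
  4: tau→0  [1 out]
  5: ∅  [deadlock]
Path to 5: tau

Answer: DEADLOCK at state 5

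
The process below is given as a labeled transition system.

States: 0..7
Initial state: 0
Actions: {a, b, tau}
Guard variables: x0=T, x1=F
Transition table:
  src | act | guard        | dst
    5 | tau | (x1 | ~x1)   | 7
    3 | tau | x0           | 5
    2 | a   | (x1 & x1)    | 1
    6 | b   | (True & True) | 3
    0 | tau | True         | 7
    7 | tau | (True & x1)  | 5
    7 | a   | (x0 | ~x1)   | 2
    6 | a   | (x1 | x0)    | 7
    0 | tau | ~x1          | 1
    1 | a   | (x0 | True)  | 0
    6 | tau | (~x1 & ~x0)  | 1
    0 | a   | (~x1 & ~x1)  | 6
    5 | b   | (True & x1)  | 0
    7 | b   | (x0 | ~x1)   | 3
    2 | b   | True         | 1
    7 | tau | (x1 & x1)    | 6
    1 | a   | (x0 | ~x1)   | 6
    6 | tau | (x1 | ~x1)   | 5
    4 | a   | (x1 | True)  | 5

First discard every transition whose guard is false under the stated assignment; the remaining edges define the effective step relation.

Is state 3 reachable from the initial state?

Answer: REACHABLE

Analysis:
After dropping false guards: 14 live edges.
Layer 0: {0}
Layer 1: {1,6,7}  now seen {0,1,6,7}
Layer 2: {2,3,5}  now seen {0,1,2,3,5,6,7}
Reach set: {0,1,2,3,5,6,7}
witness 3: tau·b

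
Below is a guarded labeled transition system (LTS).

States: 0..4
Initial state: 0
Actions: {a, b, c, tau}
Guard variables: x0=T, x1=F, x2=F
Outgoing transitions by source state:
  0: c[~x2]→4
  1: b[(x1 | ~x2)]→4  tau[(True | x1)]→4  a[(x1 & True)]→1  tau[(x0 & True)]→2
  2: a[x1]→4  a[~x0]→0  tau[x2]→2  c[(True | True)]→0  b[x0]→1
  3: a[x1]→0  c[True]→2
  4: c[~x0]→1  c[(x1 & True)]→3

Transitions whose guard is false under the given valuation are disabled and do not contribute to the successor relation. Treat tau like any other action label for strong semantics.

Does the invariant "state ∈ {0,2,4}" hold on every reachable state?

Answer: INVARIANT HOLDS

Working:
Safe = {0,2,4}
Reach set: {0,4}
  0: ok
  4: ok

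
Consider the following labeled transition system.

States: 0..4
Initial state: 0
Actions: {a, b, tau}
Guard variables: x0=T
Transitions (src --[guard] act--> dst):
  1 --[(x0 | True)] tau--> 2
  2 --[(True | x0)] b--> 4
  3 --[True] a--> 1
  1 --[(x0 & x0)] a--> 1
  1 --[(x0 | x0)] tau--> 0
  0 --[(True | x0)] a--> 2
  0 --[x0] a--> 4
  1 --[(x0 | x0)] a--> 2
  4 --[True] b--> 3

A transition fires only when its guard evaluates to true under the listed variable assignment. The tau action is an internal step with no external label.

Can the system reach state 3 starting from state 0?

Answer: REACHABLE

Working:
9 transition(s) survive guard evaluation.
depth 0: {0}
depth 1: {2,4}  now seen {0,2,4}
depth 2: {3}  now seen {0,2,3,4}
depth 3: {1}  now seen {0,1,2,3,4}
R = {0,1,2,3,4}
Path to 3: a·b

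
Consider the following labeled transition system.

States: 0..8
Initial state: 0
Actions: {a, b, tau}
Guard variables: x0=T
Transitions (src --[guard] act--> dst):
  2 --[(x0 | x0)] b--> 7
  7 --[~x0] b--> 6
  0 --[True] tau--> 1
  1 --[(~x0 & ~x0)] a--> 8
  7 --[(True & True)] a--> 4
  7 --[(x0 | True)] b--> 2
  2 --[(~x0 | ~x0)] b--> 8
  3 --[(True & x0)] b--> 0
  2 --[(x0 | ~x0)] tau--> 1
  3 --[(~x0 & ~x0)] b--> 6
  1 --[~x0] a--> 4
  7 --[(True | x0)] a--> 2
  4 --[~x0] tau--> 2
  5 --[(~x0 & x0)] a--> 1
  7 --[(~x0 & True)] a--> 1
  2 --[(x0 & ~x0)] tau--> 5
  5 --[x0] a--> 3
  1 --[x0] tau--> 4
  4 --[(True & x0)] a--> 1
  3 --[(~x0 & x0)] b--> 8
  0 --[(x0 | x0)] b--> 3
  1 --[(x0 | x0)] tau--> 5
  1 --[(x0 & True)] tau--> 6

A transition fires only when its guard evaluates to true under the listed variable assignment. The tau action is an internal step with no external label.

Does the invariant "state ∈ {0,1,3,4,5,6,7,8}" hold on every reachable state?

Answer: INVARIANT HOLDS

Analysis:
Allowed set {0,1,3,4,5,6,7,8}
Reach set: {0,1,3,4,5,6}
  0: ✓
  1: ✓
  3: ✓
  4: ✓
  5: ✓
  6: ✓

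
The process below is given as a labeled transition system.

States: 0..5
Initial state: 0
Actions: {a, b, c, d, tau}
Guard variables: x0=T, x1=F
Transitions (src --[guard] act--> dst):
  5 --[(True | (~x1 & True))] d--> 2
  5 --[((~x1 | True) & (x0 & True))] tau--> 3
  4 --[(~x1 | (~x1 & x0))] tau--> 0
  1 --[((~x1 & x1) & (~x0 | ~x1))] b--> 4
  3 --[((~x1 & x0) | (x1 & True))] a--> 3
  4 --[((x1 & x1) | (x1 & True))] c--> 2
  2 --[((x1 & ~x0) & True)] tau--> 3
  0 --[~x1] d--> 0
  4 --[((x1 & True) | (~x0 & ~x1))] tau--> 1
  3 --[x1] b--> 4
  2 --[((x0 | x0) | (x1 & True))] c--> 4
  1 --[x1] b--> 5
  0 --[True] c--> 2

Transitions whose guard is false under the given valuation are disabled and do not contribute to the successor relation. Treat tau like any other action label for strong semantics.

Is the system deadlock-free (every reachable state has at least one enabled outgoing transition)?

Answer: DEADLOCK-FREE

Trace:
Reach set: {0,2,4}
  0: c→2  d→0  [2 out]
  2: c→4  [1 out]
  4: tau→0  [1 out]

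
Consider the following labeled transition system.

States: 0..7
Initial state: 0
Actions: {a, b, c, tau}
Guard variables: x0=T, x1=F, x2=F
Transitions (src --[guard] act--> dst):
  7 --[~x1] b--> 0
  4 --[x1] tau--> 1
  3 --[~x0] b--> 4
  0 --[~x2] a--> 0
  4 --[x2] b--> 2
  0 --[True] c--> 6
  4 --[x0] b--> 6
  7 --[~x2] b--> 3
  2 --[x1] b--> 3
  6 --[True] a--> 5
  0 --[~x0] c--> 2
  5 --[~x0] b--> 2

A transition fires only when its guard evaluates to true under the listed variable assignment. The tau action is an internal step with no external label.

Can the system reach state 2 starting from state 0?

6 transition(s) survive guard evaluation.
Layer 0: {0}
Layer 1: {6}  total {0,6}
Layer 2: {5}  total {0,5,6}
Reachable = {0,5,6}

Answer: UNREACHABLE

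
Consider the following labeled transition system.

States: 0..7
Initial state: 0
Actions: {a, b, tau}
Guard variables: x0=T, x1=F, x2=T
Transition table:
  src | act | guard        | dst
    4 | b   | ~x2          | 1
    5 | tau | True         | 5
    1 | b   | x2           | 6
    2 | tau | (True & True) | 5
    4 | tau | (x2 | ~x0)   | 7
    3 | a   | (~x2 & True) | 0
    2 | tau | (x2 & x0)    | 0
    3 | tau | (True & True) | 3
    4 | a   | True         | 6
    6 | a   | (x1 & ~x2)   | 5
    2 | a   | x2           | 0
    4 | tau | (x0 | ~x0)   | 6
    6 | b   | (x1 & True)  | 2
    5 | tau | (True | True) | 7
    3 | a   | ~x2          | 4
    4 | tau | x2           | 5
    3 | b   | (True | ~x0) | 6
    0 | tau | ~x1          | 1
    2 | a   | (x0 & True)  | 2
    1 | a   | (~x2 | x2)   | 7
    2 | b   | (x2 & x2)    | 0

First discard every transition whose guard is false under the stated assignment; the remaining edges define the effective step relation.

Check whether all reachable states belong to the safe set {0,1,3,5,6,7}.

Safe = {0,1,3,5,6,7}
Reach set: {0,1,6,7}
  0: ok
  1: ok
  6: ok
  7: ok

Answer: INVARIANT HOLDS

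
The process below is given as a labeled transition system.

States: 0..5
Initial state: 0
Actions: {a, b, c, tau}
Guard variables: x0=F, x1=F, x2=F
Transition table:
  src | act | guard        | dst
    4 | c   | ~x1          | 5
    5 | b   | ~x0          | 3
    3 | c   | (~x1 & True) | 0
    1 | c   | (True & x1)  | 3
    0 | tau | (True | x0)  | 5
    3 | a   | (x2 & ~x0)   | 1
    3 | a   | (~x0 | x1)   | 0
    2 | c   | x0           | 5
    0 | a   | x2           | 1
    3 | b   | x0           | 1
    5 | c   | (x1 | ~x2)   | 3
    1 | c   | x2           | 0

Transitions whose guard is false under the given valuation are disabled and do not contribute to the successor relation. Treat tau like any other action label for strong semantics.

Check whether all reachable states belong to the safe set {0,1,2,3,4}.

Allowed set {0,1,2,3,4}
Reach set: {0,3,5}
  0: safe
  3: safe
  5: ✗ unsafe
reach 5 via tau — violates

Answer: INVARIANT VIOLATED at state 5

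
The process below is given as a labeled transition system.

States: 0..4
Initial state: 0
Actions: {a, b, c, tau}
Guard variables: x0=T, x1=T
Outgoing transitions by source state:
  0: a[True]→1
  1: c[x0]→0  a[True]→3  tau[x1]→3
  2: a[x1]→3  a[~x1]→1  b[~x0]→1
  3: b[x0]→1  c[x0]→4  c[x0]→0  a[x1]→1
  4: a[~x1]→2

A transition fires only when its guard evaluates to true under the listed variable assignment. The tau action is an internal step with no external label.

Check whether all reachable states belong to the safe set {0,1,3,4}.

Safe = {0,1,3,4}
Reachable = {0,1,3,4}
  0: safe
  1: safe
  3: safe
  4: safe

Answer: INVARIANT HOLDS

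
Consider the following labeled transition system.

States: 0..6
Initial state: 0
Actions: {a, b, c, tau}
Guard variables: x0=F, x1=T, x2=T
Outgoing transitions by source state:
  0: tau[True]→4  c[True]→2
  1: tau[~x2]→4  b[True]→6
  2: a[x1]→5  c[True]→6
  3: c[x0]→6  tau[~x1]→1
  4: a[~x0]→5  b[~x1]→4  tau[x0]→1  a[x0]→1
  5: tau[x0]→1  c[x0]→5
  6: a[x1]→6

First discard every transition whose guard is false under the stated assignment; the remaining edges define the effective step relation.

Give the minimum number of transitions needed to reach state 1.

Answer: UNREACHABLE

Working:
Breadth-first toward 1:
  L0 = {0}
  L1 = {2,4}
  L2 = {5,6}
1 never appears.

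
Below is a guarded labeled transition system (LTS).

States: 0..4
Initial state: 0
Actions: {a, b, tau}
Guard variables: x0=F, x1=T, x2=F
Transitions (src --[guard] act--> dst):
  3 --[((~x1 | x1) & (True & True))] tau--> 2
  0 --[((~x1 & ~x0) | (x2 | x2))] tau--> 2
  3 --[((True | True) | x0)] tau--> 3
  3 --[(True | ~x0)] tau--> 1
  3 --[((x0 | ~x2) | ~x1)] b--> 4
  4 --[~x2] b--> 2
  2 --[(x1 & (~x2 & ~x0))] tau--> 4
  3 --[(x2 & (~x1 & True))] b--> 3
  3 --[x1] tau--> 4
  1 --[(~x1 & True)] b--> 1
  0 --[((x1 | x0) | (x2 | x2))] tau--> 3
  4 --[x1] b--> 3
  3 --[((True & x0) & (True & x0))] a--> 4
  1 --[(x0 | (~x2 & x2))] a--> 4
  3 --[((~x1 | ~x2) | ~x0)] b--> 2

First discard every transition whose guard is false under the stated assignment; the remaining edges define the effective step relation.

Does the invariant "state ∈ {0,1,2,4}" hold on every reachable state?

Answer: INVARIANT VIOLATED at state 3

Working:
Allowed set {0,1,2,4}
R = {0,1,2,3,4}
  0: ok
  1: ok
  2: ok
  3: outside
  4: ok
counterexample path to 3: tau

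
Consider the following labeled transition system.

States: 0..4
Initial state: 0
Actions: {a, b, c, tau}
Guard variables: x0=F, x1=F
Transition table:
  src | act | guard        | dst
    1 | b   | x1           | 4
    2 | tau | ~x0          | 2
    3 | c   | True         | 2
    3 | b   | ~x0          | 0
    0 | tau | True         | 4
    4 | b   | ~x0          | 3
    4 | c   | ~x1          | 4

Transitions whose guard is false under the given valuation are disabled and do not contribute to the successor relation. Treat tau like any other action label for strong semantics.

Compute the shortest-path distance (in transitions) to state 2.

Breadth-first toward 2:
  Layer 0: {0}
  Layer 1: {4}
  Layer 2: {3}
  Layer 3: {2}
depth(2)=3, e.g. tau·b·c

Answer: 3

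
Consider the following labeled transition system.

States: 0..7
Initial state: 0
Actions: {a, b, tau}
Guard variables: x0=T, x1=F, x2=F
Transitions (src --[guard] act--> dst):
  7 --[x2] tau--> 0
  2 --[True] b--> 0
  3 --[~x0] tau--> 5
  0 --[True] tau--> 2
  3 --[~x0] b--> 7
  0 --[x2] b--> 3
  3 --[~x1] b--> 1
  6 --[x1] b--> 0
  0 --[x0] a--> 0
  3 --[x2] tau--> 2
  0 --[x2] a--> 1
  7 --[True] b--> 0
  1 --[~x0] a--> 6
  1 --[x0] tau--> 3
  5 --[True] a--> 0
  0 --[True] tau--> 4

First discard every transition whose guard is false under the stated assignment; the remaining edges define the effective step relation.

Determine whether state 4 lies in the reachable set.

Guard filter leaves 8 enabled edge(s).
depth 0: {0}
depth 1: {2,4}  total {0,2,4}
Reachable = {0,2,4}
Path to 4: tau

Answer: REACHABLE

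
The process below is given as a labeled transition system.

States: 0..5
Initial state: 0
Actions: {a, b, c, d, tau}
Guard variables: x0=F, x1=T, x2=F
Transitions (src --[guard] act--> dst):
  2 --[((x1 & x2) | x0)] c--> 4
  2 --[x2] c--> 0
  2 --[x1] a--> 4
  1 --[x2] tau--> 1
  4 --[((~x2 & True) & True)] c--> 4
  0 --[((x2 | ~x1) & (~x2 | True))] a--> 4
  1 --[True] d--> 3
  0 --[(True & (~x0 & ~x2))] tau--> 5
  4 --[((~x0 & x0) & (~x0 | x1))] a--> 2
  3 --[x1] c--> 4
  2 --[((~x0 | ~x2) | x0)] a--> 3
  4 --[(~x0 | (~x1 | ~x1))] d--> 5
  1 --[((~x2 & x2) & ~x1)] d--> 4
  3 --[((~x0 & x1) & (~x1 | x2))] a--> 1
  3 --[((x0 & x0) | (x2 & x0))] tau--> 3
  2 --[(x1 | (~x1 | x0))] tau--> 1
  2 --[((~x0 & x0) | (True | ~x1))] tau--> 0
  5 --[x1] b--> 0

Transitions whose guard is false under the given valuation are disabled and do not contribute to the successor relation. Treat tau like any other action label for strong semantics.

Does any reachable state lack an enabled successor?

Answer: DEADLOCK-FREE

Working:
R = {0,5}
  0: tau→5  [1 exit(s)]
  5: b→0  [1 exit(s)]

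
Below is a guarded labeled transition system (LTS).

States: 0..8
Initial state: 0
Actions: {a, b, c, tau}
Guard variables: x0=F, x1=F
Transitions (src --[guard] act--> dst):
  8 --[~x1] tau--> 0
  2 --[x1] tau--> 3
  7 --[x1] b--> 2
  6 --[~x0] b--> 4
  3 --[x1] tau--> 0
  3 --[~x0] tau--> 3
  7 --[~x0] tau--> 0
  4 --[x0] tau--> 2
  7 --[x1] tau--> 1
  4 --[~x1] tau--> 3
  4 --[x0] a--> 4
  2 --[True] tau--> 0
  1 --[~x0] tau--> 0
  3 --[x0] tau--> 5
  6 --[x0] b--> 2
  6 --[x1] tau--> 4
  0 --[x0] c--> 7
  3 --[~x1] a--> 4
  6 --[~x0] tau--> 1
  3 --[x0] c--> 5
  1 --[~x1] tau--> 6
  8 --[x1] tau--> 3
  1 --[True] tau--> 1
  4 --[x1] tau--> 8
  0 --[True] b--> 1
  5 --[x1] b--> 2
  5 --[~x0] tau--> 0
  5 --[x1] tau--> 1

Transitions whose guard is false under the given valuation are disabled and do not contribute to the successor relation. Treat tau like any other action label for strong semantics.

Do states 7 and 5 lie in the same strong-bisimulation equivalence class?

Answer: BISIMILAR

Trace:
Bisimulation quotient by refinement:
  round 0: {{0,1,2,3,4,5,6,7,8}}
  round 1: {{0},{1,2,4,5,7,8},{3},{6}}
  round 2: {{0},{1},{2,5,7,8},{3},{4},{6}}
Fixed point at round 3; 6 class(es).
7∈{2,5,7,8}, 5∈{2,5,7,8}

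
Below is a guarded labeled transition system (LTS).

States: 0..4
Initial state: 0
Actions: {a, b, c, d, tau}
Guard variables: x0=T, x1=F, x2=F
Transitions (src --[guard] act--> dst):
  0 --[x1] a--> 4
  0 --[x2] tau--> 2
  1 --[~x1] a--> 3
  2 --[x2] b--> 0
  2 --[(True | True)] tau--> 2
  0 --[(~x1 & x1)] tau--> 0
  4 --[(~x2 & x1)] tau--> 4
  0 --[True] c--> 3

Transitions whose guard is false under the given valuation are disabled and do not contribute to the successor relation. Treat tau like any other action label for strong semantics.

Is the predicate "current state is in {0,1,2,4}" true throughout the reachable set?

Answer: INVARIANT VIOLATED at state 3

Trace:
Allowed set {0,1,2,4}
Reachable = {0,3}
  0: ok
  3: VIOLATES
reach 3 via c — violates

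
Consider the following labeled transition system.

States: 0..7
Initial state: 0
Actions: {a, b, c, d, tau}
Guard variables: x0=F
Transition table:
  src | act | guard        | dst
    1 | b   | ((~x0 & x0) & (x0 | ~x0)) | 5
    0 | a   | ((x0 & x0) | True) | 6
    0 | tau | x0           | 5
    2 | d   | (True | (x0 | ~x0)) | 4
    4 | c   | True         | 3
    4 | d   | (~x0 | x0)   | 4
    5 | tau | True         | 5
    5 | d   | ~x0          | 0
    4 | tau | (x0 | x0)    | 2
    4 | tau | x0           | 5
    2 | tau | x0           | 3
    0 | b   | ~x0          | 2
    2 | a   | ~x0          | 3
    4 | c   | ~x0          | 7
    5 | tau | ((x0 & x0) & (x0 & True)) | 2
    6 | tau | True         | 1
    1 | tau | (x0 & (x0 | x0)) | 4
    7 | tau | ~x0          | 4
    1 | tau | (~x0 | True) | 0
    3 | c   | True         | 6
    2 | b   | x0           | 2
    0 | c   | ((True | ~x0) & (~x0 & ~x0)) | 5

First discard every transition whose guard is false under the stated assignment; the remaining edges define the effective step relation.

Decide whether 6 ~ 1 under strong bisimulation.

Answer: NOT BISIMILAR

Working:
Compute ~ classes (split until stable):
  round 0: {{0,1,2,3,4,5,6,7}}
  round 1: {{0},{1,6,7},{2},{3},{4},{5}}
  round 2: {{0},{1},{2},{3},{4},{5},{6},{7}}
Fixed point at round 3; 8 class(es).
6∈{6}, 1∈{1}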